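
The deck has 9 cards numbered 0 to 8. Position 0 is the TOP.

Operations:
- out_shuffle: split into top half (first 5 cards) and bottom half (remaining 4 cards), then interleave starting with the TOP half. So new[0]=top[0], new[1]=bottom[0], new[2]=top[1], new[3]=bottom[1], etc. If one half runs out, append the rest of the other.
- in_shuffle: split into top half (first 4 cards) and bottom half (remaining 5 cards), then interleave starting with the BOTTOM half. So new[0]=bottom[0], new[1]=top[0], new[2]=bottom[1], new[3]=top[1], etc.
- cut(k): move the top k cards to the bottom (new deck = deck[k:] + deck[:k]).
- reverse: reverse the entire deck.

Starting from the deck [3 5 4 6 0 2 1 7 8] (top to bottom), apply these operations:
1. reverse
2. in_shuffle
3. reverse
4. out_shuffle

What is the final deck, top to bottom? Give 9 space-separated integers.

After op 1 (reverse): [8 7 1 2 0 6 4 5 3]
After op 2 (in_shuffle): [0 8 6 7 4 1 5 2 3]
After op 3 (reverse): [3 2 5 1 4 7 6 8 0]
After op 4 (out_shuffle): [3 7 2 6 5 8 1 0 4]

Answer: 3 7 2 6 5 8 1 0 4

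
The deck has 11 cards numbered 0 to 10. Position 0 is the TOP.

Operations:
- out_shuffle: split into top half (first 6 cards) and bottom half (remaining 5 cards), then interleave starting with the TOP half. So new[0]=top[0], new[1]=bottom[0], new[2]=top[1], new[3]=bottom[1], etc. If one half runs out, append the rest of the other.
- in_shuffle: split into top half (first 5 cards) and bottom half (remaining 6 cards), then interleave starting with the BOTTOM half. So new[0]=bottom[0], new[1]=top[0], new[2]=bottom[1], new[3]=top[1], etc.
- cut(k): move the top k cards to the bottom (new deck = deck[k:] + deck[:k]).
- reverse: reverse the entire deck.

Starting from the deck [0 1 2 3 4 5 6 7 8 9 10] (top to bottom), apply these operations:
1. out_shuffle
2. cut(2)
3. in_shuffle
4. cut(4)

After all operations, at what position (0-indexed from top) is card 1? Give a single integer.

After op 1 (out_shuffle): [0 6 1 7 2 8 3 9 4 10 5]
After op 2 (cut(2)): [1 7 2 8 3 9 4 10 5 0 6]
After op 3 (in_shuffle): [9 1 4 7 10 2 5 8 0 3 6]
After op 4 (cut(4)): [10 2 5 8 0 3 6 9 1 4 7]
Card 1 is at position 8.

Answer: 8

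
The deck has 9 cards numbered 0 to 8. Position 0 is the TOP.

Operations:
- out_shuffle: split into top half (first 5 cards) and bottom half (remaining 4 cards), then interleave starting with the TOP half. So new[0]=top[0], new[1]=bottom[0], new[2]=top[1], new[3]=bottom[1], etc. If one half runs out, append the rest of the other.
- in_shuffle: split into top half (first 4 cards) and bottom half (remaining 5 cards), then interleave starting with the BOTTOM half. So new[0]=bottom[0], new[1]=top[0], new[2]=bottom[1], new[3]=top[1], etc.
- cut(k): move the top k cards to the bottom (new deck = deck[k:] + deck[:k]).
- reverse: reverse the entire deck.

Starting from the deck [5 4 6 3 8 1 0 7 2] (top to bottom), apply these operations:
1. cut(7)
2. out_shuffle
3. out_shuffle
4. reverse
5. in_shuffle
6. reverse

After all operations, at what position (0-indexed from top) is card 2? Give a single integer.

After op 1 (cut(7)): [7 2 5 4 6 3 8 1 0]
After op 2 (out_shuffle): [7 3 2 8 5 1 4 0 6]
After op 3 (out_shuffle): [7 1 3 4 2 0 8 6 5]
After op 4 (reverse): [5 6 8 0 2 4 3 1 7]
After op 5 (in_shuffle): [2 5 4 6 3 8 1 0 7]
After op 6 (reverse): [7 0 1 8 3 6 4 5 2]
Card 2 is at position 8.

Answer: 8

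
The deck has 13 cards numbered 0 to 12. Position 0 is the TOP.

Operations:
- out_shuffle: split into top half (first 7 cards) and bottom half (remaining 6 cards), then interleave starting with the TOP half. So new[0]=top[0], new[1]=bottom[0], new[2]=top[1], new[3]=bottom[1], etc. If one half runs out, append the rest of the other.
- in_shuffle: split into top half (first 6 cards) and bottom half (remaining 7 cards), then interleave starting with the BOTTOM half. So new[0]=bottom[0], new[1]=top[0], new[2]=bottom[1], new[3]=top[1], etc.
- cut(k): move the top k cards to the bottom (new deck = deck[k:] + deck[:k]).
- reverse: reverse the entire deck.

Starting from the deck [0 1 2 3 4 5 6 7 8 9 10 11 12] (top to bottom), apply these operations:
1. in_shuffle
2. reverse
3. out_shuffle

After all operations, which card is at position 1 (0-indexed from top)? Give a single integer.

After op 1 (in_shuffle): [6 0 7 1 8 2 9 3 10 4 11 5 12]
After op 2 (reverse): [12 5 11 4 10 3 9 2 8 1 7 0 6]
After op 3 (out_shuffle): [12 2 5 8 11 1 4 7 10 0 3 6 9]
Position 1: card 2.

Answer: 2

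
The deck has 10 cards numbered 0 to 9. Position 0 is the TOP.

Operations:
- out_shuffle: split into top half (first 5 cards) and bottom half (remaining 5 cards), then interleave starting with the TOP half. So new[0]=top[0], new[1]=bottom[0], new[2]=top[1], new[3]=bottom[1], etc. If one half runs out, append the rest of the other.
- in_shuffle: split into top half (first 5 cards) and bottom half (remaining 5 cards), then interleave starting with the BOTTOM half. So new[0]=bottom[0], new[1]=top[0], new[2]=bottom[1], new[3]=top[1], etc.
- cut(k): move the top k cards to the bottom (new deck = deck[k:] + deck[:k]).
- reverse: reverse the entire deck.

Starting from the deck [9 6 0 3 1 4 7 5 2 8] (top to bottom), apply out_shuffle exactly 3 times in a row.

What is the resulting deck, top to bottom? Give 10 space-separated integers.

After op 1 (out_shuffle): [9 4 6 7 0 5 3 2 1 8]
After op 2 (out_shuffle): [9 5 4 3 6 2 7 1 0 8]
After op 3 (out_shuffle): [9 2 5 7 4 1 3 0 6 8]

Answer: 9 2 5 7 4 1 3 0 6 8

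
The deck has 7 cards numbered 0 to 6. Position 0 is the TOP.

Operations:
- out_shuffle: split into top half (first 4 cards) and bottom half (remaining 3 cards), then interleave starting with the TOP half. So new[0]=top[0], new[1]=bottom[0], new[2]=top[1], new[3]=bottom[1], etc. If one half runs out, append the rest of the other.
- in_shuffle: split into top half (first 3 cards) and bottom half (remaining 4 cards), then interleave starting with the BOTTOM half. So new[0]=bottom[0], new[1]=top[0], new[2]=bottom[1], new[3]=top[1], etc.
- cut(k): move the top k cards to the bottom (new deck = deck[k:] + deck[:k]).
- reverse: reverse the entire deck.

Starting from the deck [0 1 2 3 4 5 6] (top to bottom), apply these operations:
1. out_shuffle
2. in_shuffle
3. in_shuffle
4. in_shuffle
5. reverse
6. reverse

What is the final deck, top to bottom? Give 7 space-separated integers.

Answer: 0 4 1 5 2 6 3

Derivation:
After op 1 (out_shuffle): [0 4 1 5 2 6 3]
After op 2 (in_shuffle): [5 0 2 4 6 1 3]
After op 3 (in_shuffle): [4 5 6 0 1 2 3]
After op 4 (in_shuffle): [0 4 1 5 2 6 3]
After op 5 (reverse): [3 6 2 5 1 4 0]
After op 6 (reverse): [0 4 1 5 2 6 3]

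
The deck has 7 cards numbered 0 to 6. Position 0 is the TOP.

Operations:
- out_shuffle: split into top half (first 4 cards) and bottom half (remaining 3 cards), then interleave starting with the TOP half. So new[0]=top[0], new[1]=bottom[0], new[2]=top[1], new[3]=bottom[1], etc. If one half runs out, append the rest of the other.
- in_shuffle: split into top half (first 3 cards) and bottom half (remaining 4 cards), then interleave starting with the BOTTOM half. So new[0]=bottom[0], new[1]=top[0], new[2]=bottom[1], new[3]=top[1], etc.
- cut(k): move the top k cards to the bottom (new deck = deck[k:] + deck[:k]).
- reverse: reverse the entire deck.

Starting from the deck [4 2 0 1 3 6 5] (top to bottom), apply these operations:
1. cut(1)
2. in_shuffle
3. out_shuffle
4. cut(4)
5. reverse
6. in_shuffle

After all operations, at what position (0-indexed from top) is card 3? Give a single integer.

Answer: 0

Derivation:
After op 1 (cut(1)): [2 0 1 3 6 5 4]
After op 2 (in_shuffle): [3 2 6 0 5 1 4]
After op 3 (out_shuffle): [3 5 2 1 6 4 0]
After op 4 (cut(4)): [6 4 0 3 5 2 1]
After op 5 (reverse): [1 2 5 3 0 4 6]
After op 6 (in_shuffle): [3 1 0 2 4 5 6]
Card 3 is at position 0.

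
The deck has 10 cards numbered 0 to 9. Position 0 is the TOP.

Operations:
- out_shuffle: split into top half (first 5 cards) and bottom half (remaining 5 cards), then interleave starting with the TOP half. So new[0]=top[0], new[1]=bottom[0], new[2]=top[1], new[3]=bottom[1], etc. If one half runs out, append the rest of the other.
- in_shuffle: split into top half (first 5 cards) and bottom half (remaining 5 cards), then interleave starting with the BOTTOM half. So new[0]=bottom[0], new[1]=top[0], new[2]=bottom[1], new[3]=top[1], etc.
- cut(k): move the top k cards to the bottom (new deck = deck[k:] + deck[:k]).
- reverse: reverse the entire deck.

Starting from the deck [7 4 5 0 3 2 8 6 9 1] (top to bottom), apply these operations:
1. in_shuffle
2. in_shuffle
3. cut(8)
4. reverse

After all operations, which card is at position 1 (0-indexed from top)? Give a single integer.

Answer: 1

Derivation:
After op 1 (in_shuffle): [2 7 8 4 6 5 9 0 1 3]
After op 2 (in_shuffle): [5 2 9 7 0 8 1 4 3 6]
After op 3 (cut(8)): [3 6 5 2 9 7 0 8 1 4]
After op 4 (reverse): [4 1 8 0 7 9 2 5 6 3]
Position 1: card 1.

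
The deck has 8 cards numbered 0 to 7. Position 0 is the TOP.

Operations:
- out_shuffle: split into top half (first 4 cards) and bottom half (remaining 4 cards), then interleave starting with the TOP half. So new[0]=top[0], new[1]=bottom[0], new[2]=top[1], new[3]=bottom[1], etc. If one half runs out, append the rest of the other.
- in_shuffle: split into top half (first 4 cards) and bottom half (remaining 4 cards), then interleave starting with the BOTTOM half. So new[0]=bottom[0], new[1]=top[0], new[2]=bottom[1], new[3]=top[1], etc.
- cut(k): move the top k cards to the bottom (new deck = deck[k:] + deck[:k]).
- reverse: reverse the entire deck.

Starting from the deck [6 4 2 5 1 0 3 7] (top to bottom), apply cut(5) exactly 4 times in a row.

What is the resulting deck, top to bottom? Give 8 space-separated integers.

Answer: 1 0 3 7 6 4 2 5

Derivation:
After op 1 (cut(5)): [0 3 7 6 4 2 5 1]
After op 2 (cut(5)): [2 5 1 0 3 7 6 4]
After op 3 (cut(5)): [7 6 4 2 5 1 0 3]
After op 4 (cut(5)): [1 0 3 7 6 4 2 5]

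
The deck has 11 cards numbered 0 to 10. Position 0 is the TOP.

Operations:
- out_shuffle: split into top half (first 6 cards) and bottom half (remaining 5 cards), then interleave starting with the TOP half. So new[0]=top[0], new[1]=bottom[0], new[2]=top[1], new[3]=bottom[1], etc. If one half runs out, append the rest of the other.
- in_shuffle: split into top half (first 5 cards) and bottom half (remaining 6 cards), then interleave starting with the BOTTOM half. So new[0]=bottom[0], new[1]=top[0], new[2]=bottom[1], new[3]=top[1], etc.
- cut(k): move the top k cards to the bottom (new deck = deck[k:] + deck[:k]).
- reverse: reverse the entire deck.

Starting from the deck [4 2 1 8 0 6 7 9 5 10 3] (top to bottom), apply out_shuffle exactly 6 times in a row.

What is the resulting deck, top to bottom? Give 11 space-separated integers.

Answer: 4 6 3 0 10 8 5 1 9 2 7

Derivation:
After op 1 (out_shuffle): [4 7 2 9 1 5 8 10 0 3 6]
After op 2 (out_shuffle): [4 8 7 10 2 0 9 3 1 6 5]
After op 3 (out_shuffle): [4 9 8 3 7 1 10 6 2 5 0]
After op 4 (out_shuffle): [4 10 9 6 8 2 3 5 7 0 1]
After op 5 (out_shuffle): [4 3 10 5 9 7 6 0 8 1 2]
After op 6 (out_shuffle): [4 6 3 0 10 8 5 1 9 2 7]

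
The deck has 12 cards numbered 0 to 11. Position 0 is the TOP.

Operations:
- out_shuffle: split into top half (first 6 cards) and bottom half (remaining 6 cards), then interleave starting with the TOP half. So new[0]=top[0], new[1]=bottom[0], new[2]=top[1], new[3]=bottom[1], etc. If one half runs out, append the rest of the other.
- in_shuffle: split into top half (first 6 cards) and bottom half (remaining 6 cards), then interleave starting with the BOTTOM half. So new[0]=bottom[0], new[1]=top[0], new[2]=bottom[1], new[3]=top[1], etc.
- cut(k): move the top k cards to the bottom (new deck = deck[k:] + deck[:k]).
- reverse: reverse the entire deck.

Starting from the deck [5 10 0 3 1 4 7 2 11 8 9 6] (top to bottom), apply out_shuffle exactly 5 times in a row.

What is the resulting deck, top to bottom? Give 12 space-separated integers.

Answer: 5 9 8 11 2 7 4 1 3 0 10 6

Derivation:
After op 1 (out_shuffle): [5 7 10 2 0 11 3 8 1 9 4 6]
After op 2 (out_shuffle): [5 3 7 8 10 1 2 9 0 4 11 6]
After op 3 (out_shuffle): [5 2 3 9 7 0 8 4 10 11 1 6]
After op 4 (out_shuffle): [5 8 2 4 3 10 9 11 7 1 0 6]
After op 5 (out_shuffle): [5 9 8 11 2 7 4 1 3 0 10 6]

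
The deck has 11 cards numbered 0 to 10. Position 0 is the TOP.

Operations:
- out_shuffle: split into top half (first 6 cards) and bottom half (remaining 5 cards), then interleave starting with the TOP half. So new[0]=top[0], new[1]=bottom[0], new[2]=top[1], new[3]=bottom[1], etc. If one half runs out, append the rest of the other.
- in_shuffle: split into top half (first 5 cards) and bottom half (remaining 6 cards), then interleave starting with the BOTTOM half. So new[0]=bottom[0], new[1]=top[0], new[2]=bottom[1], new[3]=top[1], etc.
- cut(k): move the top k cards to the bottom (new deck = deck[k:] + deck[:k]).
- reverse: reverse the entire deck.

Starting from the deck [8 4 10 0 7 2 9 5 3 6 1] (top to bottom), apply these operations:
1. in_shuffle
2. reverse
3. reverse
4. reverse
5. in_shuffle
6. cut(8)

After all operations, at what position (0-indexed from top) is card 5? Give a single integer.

After op 1 (in_shuffle): [2 8 9 4 5 10 3 0 6 7 1]
After op 2 (reverse): [1 7 6 0 3 10 5 4 9 8 2]
After op 3 (reverse): [2 8 9 4 5 10 3 0 6 7 1]
After op 4 (reverse): [1 7 6 0 3 10 5 4 9 8 2]
After op 5 (in_shuffle): [10 1 5 7 4 6 9 0 8 3 2]
After op 6 (cut(8)): [8 3 2 10 1 5 7 4 6 9 0]
Card 5 is at position 5.

Answer: 5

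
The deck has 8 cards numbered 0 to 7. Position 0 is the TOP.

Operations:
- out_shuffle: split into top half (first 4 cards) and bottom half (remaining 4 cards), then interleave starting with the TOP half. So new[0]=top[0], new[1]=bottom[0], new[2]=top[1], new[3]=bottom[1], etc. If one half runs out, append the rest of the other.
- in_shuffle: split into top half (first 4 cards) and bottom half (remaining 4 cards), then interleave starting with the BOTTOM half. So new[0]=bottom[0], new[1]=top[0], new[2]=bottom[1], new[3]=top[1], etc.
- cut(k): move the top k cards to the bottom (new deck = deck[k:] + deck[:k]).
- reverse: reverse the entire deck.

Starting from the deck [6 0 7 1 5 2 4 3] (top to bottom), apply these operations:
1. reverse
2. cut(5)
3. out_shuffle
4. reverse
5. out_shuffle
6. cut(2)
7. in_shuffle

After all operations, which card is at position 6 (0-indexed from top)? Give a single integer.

After op 1 (reverse): [3 4 2 5 1 7 0 6]
After op 2 (cut(5)): [7 0 6 3 4 2 5 1]
After op 3 (out_shuffle): [7 4 0 2 6 5 3 1]
After op 4 (reverse): [1 3 5 6 2 0 4 7]
After op 5 (out_shuffle): [1 2 3 0 5 4 6 7]
After op 6 (cut(2)): [3 0 5 4 6 7 1 2]
After op 7 (in_shuffle): [6 3 7 0 1 5 2 4]
Position 6: card 2.

Answer: 2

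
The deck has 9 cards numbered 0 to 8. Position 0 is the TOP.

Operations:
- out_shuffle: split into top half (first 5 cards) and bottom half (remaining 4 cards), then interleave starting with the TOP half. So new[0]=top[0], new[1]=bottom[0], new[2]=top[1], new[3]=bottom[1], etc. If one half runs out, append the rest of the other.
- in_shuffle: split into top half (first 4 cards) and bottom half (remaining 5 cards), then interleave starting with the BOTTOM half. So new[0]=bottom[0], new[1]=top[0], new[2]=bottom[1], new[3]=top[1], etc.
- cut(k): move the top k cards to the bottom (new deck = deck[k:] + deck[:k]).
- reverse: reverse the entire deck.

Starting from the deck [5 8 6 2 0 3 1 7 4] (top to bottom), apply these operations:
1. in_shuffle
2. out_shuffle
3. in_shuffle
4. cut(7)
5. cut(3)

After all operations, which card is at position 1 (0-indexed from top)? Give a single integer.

Answer: 2

Derivation:
After op 1 (in_shuffle): [0 5 3 8 1 6 7 2 4]
After op 2 (out_shuffle): [0 6 5 7 3 2 8 4 1]
After op 3 (in_shuffle): [3 0 2 6 8 5 4 7 1]
After op 4 (cut(7)): [7 1 3 0 2 6 8 5 4]
After op 5 (cut(3)): [0 2 6 8 5 4 7 1 3]
Position 1: card 2.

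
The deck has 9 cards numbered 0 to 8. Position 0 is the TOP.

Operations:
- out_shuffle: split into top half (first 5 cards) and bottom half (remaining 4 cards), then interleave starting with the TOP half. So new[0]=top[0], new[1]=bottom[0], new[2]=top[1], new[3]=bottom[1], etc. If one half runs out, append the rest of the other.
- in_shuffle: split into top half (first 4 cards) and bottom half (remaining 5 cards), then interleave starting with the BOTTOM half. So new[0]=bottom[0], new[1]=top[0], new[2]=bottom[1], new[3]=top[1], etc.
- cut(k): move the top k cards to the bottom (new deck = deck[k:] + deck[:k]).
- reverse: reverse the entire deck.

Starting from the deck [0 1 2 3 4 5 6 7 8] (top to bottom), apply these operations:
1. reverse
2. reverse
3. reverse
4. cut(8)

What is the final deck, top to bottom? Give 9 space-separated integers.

Answer: 0 8 7 6 5 4 3 2 1

Derivation:
After op 1 (reverse): [8 7 6 5 4 3 2 1 0]
After op 2 (reverse): [0 1 2 3 4 5 6 7 8]
After op 3 (reverse): [8 7 6 5 4 3 2 1 0]
After op 4 (cut(8)): [0 8 7 6 5 4 3 2 1]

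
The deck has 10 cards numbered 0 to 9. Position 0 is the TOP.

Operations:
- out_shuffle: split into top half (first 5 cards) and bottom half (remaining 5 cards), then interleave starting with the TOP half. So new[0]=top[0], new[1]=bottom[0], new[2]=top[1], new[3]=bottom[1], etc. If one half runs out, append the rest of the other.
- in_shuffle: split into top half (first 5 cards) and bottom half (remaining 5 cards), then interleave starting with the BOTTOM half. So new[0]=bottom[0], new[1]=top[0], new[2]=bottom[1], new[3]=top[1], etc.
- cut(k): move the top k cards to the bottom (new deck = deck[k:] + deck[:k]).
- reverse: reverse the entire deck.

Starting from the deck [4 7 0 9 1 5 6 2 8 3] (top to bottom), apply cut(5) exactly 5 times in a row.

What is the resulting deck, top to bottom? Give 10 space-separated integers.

Answer: 5 6 2 8 3 4 7 0 9 1

Derivation:
After op 1 (cut(5)): [5 6 2 8 3 4 7 0 9 1]
After op 2 (cut(5)): [4 7 0 9 1 5 6 2 8 3]
After op 3 (cut(5)): [5 6 2 8 3 4 7 0 9 1]
After op 4 (cut(5)): [4 7 0 9 1 5 6 2 8 3]
After op 5 (cut(5)): [5 6 2 8 3 4 7 0 9 1]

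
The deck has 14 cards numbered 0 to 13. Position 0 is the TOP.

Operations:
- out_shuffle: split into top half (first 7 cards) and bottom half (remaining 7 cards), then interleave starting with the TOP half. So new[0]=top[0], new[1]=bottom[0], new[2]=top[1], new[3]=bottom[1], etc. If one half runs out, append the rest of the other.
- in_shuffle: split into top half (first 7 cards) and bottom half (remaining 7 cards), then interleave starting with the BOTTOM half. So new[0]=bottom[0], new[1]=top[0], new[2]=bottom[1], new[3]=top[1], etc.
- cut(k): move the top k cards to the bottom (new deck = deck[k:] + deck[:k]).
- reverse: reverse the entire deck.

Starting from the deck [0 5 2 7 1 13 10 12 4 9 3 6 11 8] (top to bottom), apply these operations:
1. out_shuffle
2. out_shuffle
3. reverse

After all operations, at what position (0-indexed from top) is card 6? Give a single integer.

After op 1 (out_shuffle): [0 12 5 4 2 9 7 3 1 6 13 11 10 8]
After op 2 (out_shuffle): [0 3 12 1 5 6 4 13 2 11 9 10 7 8]
After op 3 (reverse): [8 7 10 9 11 2 13 4 6 5 1 12 3 0]
Card 6 is at position 8.

Answer: 8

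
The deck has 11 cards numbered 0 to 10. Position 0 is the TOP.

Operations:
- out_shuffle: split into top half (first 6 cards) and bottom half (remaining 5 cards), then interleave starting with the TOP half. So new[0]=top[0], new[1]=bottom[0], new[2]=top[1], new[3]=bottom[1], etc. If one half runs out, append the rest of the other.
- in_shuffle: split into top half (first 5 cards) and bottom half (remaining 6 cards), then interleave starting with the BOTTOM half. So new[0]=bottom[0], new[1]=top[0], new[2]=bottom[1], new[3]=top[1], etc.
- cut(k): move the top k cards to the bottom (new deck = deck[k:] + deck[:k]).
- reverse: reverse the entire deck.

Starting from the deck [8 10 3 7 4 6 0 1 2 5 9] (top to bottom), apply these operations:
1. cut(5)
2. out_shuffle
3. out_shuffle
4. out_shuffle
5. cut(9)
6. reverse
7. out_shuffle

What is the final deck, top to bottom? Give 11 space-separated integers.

After op 1 (cut(5)): [6 0 1 2 5 9 8 10 3 7 4]
After op 2 (out_shuffle): [6 8 0 10 1 3 2 7 5 4 9]
After op 3 (out_shuffle): [6 2 8 7 0 5 10 4 1 9 3]
After op 4 (out_shuffle): [6 10 2 4 8 1 7 9 0 3 5]
After op 5 (cut(9)): [3 5 6 10 2 4 8 1 7 9 0]
After op 6 (reverse): [0 9 7 1 8 4 2 10 6 5 3]
After op 7 (out_shuffle): [0 2 9 10 7 6 1 5 8 3 4]

Answer: 0 2 9 10 7 6 1 5 8 3 4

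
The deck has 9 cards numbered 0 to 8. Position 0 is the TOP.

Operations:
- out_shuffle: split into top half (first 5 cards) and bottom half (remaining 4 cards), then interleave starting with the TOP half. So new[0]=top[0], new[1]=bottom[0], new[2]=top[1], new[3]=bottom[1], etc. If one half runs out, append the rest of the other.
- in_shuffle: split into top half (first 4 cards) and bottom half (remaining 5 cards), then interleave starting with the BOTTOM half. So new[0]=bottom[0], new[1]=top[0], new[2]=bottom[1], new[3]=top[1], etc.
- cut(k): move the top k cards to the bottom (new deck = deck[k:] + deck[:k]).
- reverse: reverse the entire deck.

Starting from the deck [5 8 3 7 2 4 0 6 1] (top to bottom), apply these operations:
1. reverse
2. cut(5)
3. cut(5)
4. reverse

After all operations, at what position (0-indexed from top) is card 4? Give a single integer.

After op 1 (reverse): [1 6 0 4 2 7 3 8 5]
After op 2 (cut(5)): [7 3 8 5 1 6 0 4 2]
After op 3 (cut(5)): [6 0 4 2 7 3 8 5 1]
After op 4 (reverse): [1 5 8 3 7 2 4 0 6]
Card 4 is at position 6.

Answer: 6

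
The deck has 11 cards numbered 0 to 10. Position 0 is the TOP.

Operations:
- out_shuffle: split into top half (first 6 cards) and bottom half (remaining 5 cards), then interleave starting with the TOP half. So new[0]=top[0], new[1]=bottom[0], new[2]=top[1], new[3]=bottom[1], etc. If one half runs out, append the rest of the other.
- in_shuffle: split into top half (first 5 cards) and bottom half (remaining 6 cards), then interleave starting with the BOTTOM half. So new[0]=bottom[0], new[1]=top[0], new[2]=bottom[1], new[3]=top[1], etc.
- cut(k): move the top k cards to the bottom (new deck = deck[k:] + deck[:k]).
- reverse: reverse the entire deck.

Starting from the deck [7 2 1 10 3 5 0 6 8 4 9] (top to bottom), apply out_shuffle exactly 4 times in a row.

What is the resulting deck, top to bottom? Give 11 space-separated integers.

Answer: 7 4 6 5 10 2 9 8 0 3 1

Derivation:
After op 1 (out_shuffle): [7 0 2 6 1 8 10 4 3 9 5]
After op 2 (out_shuffle): [7 10 0 4 2 3 6 9 1 5 8]
After op 3 (out_shuffle): [7 6 10 9 0 1 4 5 2 8 3]
After op 4 (out_shuffle): [7 4 6 5 10 2 9 8 0 3 1]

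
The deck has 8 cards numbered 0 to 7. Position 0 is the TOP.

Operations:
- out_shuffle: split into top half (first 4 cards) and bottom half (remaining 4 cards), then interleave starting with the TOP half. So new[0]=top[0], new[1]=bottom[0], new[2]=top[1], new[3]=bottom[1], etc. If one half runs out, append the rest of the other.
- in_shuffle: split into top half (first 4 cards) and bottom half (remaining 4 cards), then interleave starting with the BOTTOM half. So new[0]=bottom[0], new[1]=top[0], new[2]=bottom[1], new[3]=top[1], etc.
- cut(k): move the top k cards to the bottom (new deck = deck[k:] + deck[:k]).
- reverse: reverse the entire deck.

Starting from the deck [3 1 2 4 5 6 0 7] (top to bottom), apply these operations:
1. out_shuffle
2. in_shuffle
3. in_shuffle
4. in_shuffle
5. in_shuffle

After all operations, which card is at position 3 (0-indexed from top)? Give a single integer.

After op 1 (out_shuffle): [3 5 1 6 2 0 4 7]
After op 2 (in_shuffle): [2 3 0 5 4 1 7 6]
After op 3 (in_shuffle): [4 2 1 3 7 0 6 5]
After op 4 (in_shuffle): [7 4 0 2 6 1 5 3]
After op 5 (in_shuffle): [6 7 1 4 5 0 3 2]
Position 3: card 4.

Answer: 4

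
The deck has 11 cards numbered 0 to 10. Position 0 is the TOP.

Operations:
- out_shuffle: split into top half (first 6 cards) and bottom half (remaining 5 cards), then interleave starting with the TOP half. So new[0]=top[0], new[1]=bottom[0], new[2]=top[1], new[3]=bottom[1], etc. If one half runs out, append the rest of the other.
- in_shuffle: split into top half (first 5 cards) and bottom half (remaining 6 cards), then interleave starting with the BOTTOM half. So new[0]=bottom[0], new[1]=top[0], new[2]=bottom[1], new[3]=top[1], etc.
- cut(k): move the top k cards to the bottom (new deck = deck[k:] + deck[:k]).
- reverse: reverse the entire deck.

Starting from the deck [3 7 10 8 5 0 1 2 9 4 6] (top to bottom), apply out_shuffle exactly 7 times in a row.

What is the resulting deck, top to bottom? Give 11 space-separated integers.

Answer: 3 9 0 10 6 2 5 7 4 1 8

Derivation:
After op 1 (out_shuffle): [3 1 7 2 10 9 8 4 5 6 0]
After op 2 (out_shuffle): [3 8 1 4 7 5 2 6 10 0 9]
After op 3 (out_shuffle): [3 2 8 6 1 10 4 0 7 9 5]
After op 4 (out_shuffle): [3 4 2 0 8 7 6 9 1 5 10]
After op 5 (out_shuffle): [3 6 4 9 2 1 0 5 8 10 7]
After op 6 (out_shuffle): [3 0 6 5 4 8 9 10 2 7 1]
After op 7 (out_shuffle): [3 9 0 10 6 2 5 7 4 1 8]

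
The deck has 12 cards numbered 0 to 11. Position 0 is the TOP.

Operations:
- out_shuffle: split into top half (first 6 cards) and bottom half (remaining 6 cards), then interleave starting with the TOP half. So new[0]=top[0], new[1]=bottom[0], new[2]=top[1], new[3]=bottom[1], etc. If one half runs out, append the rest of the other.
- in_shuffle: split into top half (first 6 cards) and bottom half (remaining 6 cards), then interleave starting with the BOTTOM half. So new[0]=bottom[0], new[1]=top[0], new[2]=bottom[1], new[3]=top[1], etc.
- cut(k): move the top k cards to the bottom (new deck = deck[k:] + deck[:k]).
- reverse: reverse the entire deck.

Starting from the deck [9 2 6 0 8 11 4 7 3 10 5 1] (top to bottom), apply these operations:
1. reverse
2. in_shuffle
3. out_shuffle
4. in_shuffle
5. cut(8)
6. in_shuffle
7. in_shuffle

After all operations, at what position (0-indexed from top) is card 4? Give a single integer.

Answer: 11

Derivation:
After op 1 (reverse): [1 5 10 3 7 4 11 8 0 6 2 9]
After op 2 (in_shuffle): [11 1 8 5 0 10 6 3 2 7 9 4]
After op 3 (out_shuffle): [11 6 1 3 8 2 5 7 0 9 10 4]
After op 4 (in_shuffle): [5 11 7 6 0 1 9 3 10 8 4 2]
After op 5 (cut(8)): [10 8 4 2 5 11 7 6 0 1 9 3]
After op 6 (in_shuffle): [7 10 6 8 0 4 1 2 9 5 3 11]
After op 7 (in_shuffle): [1 7 2 10 9 6 5 8 3 0 11 4]
Card 4 is at position 11.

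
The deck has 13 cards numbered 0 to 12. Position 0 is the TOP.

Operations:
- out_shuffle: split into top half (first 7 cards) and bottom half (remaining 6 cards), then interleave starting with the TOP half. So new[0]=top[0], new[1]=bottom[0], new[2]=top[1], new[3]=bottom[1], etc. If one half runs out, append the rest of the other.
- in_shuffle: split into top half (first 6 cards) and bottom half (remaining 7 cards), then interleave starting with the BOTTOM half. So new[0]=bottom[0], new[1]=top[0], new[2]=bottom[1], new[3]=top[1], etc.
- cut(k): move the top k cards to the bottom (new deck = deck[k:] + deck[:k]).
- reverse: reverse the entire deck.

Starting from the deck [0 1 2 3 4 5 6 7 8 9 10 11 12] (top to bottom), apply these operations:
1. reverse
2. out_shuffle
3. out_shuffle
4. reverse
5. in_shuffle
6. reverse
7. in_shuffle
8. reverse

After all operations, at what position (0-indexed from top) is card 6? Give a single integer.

Answer: 6

Derivation:
After op 1 (reverse): [12 11 10 9 8 7 6 5 4 3 2 1 0]
After op 2 (out_shuffle): [12 5 11 4 10 3 9 2 8 1 7 0 6]
After op 3 (out_shuffle): [12 2 5 8 11 1 4 7 10 0 3 6 9]
After op 4 (reverse): [9 6 3 0 10 7 4 1 11 8 5 2 12]
After op 5 (in_shuffle): [4 9 1 6 11 3 8 0 5 10 2 7 12]
After op 6 (reverse): [12 7 2 10 5 0 8 3 11 6 1 9 4]
After op 7 (in_shuffle): [8 12 3 7 11 2 6 10 1 5 9 0 4]
After op 8 (reverse): [4 0 9 5 1 10 6 2 11 7 3 12 8]
Card 6 is at position 6.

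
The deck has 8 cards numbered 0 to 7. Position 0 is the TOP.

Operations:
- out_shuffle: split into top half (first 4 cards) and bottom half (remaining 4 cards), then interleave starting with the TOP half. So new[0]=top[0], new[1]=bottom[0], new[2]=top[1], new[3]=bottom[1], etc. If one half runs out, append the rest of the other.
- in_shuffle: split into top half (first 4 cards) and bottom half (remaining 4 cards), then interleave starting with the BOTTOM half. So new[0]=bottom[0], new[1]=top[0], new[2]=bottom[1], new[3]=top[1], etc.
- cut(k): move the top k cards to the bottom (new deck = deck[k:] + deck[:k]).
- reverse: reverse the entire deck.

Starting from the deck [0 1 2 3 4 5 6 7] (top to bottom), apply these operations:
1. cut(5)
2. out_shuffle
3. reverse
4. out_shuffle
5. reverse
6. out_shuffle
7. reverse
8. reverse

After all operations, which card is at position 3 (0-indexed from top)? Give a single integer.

After op 1 (cut(5)): [5 6 7 0 1 2 3 4]
After op 2 (out_shuffle): [5 1 6 2 7 3 0 4]
After op 3 (reverse): [4 0 3 7 2 6 1 5]
After op 4 (out_shuffle): [4 2 0 6 3 1 7 5]
After op 5 (reverse): [5 7 1 3 6 0 2 4]
After op 6 (out_shuffle): [5 6 7 0 1 2 3 4]
After op 7 (reverse): [4 3 2 1 0 7 6 5]
After op 8 (reverse): [5 6 7 0 1 2 3 4]
Position 3: card 0.

Answer: 0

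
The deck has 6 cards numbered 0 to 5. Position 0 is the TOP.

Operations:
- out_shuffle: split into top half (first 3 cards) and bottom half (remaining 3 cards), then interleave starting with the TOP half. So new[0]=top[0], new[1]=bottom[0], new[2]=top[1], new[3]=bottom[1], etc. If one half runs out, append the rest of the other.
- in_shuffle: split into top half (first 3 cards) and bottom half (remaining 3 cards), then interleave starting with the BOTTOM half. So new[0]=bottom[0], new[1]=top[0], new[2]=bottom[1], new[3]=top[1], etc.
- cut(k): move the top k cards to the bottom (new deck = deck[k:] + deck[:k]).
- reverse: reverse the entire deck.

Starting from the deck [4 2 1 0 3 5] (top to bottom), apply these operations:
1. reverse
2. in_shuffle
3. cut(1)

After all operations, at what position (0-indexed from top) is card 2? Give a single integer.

After op 1 (reverse): [5 3 0 1 2 4]
After op 2 (in_shuffle): [1 5 2 3 4 0]
After op 3 (cut(1)): [5 2 3 4 0 1]
Card 2 is at position 1.

Answer: 1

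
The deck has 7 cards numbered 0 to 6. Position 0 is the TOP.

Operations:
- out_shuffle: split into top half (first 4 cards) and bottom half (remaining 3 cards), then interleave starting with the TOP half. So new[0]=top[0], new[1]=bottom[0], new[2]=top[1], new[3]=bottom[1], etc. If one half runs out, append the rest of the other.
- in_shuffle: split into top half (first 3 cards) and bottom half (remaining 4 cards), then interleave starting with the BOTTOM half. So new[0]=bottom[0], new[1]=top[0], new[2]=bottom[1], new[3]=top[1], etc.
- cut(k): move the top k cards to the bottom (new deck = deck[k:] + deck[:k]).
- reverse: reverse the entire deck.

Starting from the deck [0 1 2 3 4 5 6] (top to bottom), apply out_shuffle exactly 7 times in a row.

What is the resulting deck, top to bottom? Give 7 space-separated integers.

Answer: 0 4 1 5 2 6 3

Derivation:
After op 1 (out_shuffle): [0 4 1 5 2 6 3]
After op 2 (out_shuffle): [0 2 4 6 1 3 5]
After op 3 (out_shuffle): [0 1 2 3 4 5 6]
After op 4 (out_shuffle): [0 4 1 5 2 6 3]
After op 5 (out_shuffle): [0 2 4 6 1 3 5]
After op 6 (out_shuffle): [0 1 2 3 4 5 6]
After op 7 (out_shuffle): [0 4 1 5 2 6 3]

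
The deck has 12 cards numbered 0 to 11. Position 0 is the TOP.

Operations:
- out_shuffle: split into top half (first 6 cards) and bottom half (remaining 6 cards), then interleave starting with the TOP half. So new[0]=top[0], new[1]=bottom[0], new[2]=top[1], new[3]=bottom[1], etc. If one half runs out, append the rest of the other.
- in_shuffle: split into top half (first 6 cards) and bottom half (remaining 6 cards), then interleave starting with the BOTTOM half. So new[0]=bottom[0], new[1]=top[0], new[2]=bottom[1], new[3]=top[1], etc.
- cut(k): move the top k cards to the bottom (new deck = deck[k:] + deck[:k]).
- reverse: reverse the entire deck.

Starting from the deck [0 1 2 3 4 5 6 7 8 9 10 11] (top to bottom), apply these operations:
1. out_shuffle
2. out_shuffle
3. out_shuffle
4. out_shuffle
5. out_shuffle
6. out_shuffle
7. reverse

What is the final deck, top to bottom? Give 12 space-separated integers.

After op 1 (out_shuffle): [0 6 1 7 2 8 3 9 4 10 5 11]
After op 2 (out_shuffle): [0 3 6 9 1 4 7 10 2 5 8 11]
After op 3 (out_shuffle): [0 7 3 10 6 2 9 5 1 8 4 11]
After op 4 (out_shuffle): [0 9 7 5 3 1 10 8 6 4 2 11]
After op 5 (out_shuffle): [0 10 9 8 7 6 5 4 3 2 1 11]
After op 6 (out_shuffle): [0 5 10 4 9 3 8 2 7 1 6 11]
After op 7 (reverse): [11 6 1 7 2 8 3 9 4 10 5 0]

Answer: 11 6 1 7 2 8 3 9 4 10 5 0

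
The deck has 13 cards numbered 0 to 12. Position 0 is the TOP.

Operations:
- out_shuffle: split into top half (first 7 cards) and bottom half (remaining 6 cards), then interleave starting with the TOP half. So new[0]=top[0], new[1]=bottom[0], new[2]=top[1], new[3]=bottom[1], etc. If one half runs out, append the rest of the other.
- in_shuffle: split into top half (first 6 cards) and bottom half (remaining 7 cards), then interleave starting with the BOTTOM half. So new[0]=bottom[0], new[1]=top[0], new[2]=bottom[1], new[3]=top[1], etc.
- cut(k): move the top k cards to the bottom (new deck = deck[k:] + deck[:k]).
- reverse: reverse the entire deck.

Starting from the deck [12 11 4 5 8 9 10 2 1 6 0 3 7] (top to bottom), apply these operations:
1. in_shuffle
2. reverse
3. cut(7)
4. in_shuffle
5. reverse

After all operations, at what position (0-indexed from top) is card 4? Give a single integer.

Answer: 11

Derivation:
After op 1 (in_shuffle): [10 12 2 11 1 4 6 5 0 8 3 9 7]
After op 2 (reverse): [7 9 3 8 0 5 6 4 1 11 2 12 10]
After op 3 (cut(7)): [4 1 11 2 12 10 7 9 3 8 0 5 6]
After op 4 (in_shuffle): [7 4 9 1 3 11 8 2 0 12 5 10 6]
After op 5 (reverse): [6 10 5 12 0 2 8 11 3 1 9 4 7]
Card 4 is at position 11.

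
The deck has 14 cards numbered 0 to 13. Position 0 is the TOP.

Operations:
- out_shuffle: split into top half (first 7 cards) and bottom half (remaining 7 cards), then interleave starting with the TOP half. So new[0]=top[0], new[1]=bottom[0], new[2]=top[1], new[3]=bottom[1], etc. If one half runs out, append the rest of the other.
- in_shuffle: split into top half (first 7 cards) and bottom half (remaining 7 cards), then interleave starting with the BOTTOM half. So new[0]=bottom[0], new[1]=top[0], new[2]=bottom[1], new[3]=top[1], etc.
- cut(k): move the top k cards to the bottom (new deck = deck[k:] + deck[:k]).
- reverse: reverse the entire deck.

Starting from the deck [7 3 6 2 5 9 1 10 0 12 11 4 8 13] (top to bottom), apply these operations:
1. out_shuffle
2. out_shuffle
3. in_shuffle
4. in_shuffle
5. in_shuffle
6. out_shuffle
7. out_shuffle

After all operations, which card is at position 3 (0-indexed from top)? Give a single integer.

After op 1 (out_shuffle): [7 10 3 0 6 12 2 11 5 4 9 8 1 13]
After op 2 (out_shuffle): [7 11 10 5 3 4 0 9 6 8 12 1 2 13]
After op 3 (in_shuffle): [9 7 6 11 8 10 12 5 1 3 2 4 13 0]
After op 4 (in_shuffle): [5 9 1 7 3 6 2 11 4 8 13 10 0 12]
After op 5 (in_shuffle): [11 5 4 9 8 1 13 7 10 3 0 6 12 2]
After op 6 (out_shuffle): [11 7 5 10 4 3 9 0 8 6 1 12 13 2]
After op 7 (out_shuffle): [11 0 7 8 5 6 10 1 4 12 3 13 9 2]
Position 3: card 8.

Answer: 8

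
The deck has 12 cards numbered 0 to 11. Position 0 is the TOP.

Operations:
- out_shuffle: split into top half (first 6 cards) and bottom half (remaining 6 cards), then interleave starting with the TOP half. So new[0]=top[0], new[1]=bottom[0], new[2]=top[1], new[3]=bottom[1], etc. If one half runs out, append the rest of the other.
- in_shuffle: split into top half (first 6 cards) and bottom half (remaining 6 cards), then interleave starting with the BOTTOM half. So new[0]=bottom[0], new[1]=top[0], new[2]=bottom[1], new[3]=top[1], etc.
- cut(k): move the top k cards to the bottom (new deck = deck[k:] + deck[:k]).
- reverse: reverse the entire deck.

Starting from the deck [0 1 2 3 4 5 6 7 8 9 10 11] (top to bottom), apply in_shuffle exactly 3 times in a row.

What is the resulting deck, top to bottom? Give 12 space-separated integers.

After op 1 (in_shuffle): [6 0 7 1 8 2 9 3 10 4 11 5]
After op 2 (in_shuffle): [9 6 3 0 10 7 4 1 11 8 5 2]
After op 3 (in_shuffle): [4 9 1 6 11 3 8 0 5 10 2 7]

Answer: 4 9 1 6 11 3 8 0 5 10 2 7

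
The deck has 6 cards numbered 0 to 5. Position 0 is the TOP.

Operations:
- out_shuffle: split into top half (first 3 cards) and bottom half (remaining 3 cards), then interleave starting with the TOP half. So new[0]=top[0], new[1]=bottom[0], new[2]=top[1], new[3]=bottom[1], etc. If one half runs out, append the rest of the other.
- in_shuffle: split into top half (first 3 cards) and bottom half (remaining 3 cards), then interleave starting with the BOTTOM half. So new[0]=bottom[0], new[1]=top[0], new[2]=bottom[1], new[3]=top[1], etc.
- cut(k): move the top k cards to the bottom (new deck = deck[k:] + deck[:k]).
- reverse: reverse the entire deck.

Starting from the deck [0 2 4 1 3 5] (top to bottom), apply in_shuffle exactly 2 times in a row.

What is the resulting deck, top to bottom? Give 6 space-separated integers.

After op 1 (in_shuffle): [1 0 3 2 5 4]
After op 2 (in_shuffle): [2 1 5 0 4 3]

Answer: 2 1 5 0 4 3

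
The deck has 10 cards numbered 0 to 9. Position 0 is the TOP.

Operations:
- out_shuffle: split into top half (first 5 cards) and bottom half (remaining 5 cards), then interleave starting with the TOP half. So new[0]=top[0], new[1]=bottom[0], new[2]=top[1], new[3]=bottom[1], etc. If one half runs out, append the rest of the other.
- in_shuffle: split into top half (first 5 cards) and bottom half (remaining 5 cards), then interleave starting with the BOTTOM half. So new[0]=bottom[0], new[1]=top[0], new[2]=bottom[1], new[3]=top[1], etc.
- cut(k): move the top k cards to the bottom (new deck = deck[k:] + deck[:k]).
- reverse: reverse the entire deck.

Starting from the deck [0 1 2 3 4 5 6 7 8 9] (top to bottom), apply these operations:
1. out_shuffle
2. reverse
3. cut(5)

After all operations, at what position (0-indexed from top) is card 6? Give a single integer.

After op 1 (out_shuffle): [0 5 1 6 2 7 3 8 4 9]
After op 2 (reverse): [9 4 8 3 7 2 6 1 5 0]
After op 3 (cut(5)): [2 6 1 5 0 9 4 8 3 7]
Card 6 is at position 1.

Answer: 1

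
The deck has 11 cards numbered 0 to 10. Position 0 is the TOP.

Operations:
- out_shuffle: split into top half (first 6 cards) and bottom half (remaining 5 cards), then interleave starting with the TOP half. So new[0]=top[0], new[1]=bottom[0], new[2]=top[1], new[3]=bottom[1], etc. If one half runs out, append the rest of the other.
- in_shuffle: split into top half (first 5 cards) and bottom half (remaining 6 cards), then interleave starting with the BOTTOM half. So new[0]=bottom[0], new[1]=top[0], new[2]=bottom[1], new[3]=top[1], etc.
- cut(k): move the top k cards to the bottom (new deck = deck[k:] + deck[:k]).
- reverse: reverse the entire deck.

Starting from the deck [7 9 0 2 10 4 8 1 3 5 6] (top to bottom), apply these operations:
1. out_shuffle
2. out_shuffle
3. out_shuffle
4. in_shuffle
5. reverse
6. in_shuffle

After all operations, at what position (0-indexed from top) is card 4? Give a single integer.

Answer: 2

Derivation:
After op 1 (out_shuffle): [7 8 9 1 0 3 2 5 10 6 4]
After op 2 (out_shuffle): [7 2 8 5 9 10 1 6 0 4 3]
After op 3 (out_shuffle): [7 1 2 6 8 0 5 4 9 3 10]
After op 4 (in_shuffle): [0 7 5 1 4 2 9 6 3 8 10]
After op 5 (reverse): [10 8 3 6 9 2 4 1 5 7 0]
After op 6 (in_shuffle): [2 10 4 8 1 3 5 6 7 9 0]
Card 4 is at position 2.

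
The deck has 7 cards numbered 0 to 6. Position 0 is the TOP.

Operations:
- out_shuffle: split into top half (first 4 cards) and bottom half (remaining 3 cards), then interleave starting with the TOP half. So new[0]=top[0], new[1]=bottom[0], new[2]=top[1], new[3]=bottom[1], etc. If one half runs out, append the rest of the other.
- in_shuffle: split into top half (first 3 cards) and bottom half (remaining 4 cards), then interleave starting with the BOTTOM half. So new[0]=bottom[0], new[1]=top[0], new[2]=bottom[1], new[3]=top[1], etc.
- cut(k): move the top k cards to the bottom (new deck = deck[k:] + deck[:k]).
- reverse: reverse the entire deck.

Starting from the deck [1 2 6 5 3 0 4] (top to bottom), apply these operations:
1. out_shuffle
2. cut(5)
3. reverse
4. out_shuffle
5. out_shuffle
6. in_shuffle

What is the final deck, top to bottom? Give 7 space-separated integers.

Answer: 4 6 0 2 3 1 5

Derivation:
After op 1 (out_shuffle): [1 3 2 0 6 4 5]
After op 2 (cut(5)): [4 5 1 3 2 0 6]
After op 3 (reverse): [6 0 2 3 1 5 4]
After op 4 (out_shuffle): [6 1 0 5 2 4 3]
After op 5 (out_shuffle): [6 2 1 4 0 3 5]
After op 6 (in_shuffle): [4 6 0 2 3 1 5]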